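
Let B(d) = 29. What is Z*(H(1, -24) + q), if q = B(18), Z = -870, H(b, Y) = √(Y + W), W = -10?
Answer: -25230 - 870*I*√34 ≈ -25230.0 - 5072.9*I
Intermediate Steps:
H(b, Y) = √(-10 + Y) (H(b, Y) = √(Y - 10) = √(-10 + Y))
q = 29
Z*(H(1, -24) + q) = -870*(√(-10 - 24) + 29) = -870*(√(-34) + 29) = -870*(I*√34 + 29) = -870*(29 + I*√34) = -25230 - 870*I*√34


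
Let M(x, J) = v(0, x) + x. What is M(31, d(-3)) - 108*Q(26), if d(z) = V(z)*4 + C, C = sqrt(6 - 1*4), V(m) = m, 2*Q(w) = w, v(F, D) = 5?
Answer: -1368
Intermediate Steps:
Q(w) = w/2
C = sqrt(2) (C = sqrt(6 - 4) = sqrt(2) ≈ 1.4142)
d(z) = sqrt(2) + 4*z (d(z) = z*4 + sqrt(2) = 4*z + sqrt(2) = sqrt(2) + 4*z)
M(x, J) = 5 + x
M(31, d(-3)) - 108*Q(26) = (5 + 31) - 54*26 = 36 - 108*13 = 36 - 1404 = -1368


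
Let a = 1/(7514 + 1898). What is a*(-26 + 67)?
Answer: 41/9412 ≈ 0.0043561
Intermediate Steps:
a = 1/9412 ≈ 0.00010625
a*(-26 + 67) = (-26 + 67)/9412 = (1/9412)*41 = 41/9412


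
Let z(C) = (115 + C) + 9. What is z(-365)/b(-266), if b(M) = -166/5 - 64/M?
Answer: 160265/21918 ≈ 7.3120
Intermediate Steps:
b(M) = -166/5 - 64/M (b(M) = -166*⅕ - 64/M = -166/5 - 64/M)
z(C) = 124 + C
z(-365)/b(-266) = (124 - 365)/(-166/5 - 64/(-266)) = -241/(-166/5 - 64*(-1/266)) = -241/(-166/5 + 32/133) = -241/(-21918/665) = -241*(-665/21918) = 160265/21918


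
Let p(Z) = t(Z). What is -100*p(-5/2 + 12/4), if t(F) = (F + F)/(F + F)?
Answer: -100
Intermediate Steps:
t(F) = 1 (t(F) = (2*F)/((2*F)) = (2*F)*(1/(2*F)) = 1)
p(Z) = 1
-100*p(-5/2 + 12/4) = -100*1 = -100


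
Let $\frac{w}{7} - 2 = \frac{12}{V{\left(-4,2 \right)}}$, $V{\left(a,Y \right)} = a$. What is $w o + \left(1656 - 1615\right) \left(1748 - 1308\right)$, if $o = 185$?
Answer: $16745$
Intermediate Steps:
$w = -7$ ($w = 14 + 7 \frac{12}{-4} = 14 + 7 \cdot 12 \left(- \frac{1}{4}\right) = 14 + 7 \left(-3\right) = 14 - 21 = -7$)
$w o + \left(1656 - 1615\right) \left(1748 - 1308\right) = \left(-7\right) 185 + \left(1656 - 1615\right) \left(1748 - 1308\right) = -1295 + 41 \cdot 440 = -1295 + 18040 = 16745$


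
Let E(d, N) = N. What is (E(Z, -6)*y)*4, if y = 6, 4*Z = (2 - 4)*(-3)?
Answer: -144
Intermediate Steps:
Z = 3/2 (Z = ((2 - 4)*(-3))/4 = (-2*(-3))/4 = (¼)*6 = 3/2 ≈ 1.5000)
(E(Z, -6)*y)*4 = -6*6*4 = -36*4 = -144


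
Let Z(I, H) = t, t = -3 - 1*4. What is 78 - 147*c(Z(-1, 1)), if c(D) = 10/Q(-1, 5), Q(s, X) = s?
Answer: 1548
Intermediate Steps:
t = -7 (t = -3 - 4 = -7)
Z(I, H) = -7
c(D) = -10 (c(D) = 10/(-1) = 10*(-1) = -10)
78 - 147*c(Z(-1, 1)) = 78 - 147*(-10) = 78 + 1470 = 1548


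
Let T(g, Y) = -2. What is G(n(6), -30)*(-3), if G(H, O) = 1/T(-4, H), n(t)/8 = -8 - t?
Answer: 3/2 ≈ 1.5000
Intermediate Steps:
n(t) = -64 - 8*t (n(t) = 8*(-8 - t) = -64 - 8*t)
G(H, O) = -½ (G(H, O) = 1/(-2) = -½)
G(n(6), -30)*(-3) = -½*(-3) = 3/2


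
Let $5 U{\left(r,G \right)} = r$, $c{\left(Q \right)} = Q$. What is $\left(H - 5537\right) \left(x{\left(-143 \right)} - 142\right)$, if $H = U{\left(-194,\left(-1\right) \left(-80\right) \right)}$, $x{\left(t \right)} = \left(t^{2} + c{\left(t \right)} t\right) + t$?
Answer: $- \frac{1132249827}{5} \approx -2.2645 \cdot 10^{8}$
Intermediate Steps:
$x{\left(t \right)} = t + 2 t^{2}$ ($x{\left(t \right)} = \left(t^{2} + t t\right) + t = \left(t^{2} + t^{2}\right) + t = 2 t^{2} + t = t + 2 t^{2}$)
$U{\left(r,G \right)} = \frac{r}{5}$
$H = - \frac{194}{5}$ ($H = \frac{1}{5} \left(-194\right) = - \frac{194}{5} \approx -38.8$)
$\left(H - 5537\right) \left(x{\left(-143 \right)} - 142\right) = \left(- \frac{194}{5} - 5537\right) \left(- 143 \left(1 + 2 \left(-143\right)\right) - 142\right) = - \frac{27879 \left(- 143 \left(1 - 286\right) - 142\right)}{5} = - \frac{27879 \left(\left(-143\right) \left(-285\right) - 142\right)}{5} = - \frac{27879 \left(40755 - 142\right)}{5} = \left(- \frac{27879}{5}\right) 40613 = - \frac{1132249827}{5}$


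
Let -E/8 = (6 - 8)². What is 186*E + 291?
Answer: -5661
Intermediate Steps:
E = -32 (E = -8*(6 - 8)² = -8*(-2)² = -8*4 = -32)
186*E + 291 = 186*(-32) + 291 = -5952 + 291 = -5661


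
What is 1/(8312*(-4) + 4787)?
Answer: -1/28461 ≈ -3.5136e-5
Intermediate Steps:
1/(8312*(-4) + 4787) = 1/(-33248 + 4787) = 1/(-28461) = -1/28461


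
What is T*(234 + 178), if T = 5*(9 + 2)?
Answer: 22660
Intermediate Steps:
T = 55 (T = 5*11 = 55)
T*(234 + 178) = 55*(234 + 178) = 55*412 = 22660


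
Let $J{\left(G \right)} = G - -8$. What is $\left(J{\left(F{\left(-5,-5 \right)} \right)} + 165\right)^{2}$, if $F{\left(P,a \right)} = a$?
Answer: $28224$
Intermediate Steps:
$J{\left(G \right)} = 8 + G$ ($J{\left(G \right)} = G + 8 = 8 + G$)
$\left(J{\left(F{\left(-5,-5 \right)} \right)} + 165\right)^{2} = \left(\left(8 - 5\right) + 165\right)^{2} = \left(3 + 165\right)^{2} = 168^{2} = 28224$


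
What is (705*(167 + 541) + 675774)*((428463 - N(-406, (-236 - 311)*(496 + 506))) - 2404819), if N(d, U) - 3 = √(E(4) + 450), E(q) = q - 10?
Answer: -2322051858126 - 2349828*√111 ≈ -2.3221e+12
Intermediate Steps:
E(q) = -10 + q
N(d, U) = 3 + 2*√111 (N(d, U) = 3 + √((-10 + 4) + 450) = 3 + √(-6 + 450) = 3 + √444 = 3 + 2*√111)
(705*(167 + 541) + 675774)*((428463 - N(-406, (-236 - 311)*(496 + 506))) - 2404819) = (705*(167 + 541) + 675774)*((428463 - (3 + 2*√111)) - 2404819) = (705*708 + 675774)*((428463 + (-3 - 2*√111)) - 2404819) = (499140 + 675774)*((428460 - 2*√111) - 2404819) = 1174914*(-1976359 - 2*√111) = -2322051858126 - 2349828*√111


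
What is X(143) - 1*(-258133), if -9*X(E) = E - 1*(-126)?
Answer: 2322928/9 ≈ 2.5810e+5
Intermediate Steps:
X(E) = -14 - E/9 (X(E) = -(E - 1*(-126))/9 = -(E + 126)/9 = -(126 + E)/9 = -14 - E/9)
X(143) - 1*(-258133) = (-14 - ⅑*143) - 1*(-258133) = (-14 - 143/9) + 258133 = -269/9 + 258133 = 2322928/9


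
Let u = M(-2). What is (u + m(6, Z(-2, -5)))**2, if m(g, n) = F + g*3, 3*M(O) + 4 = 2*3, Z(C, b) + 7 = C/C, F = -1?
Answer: 2809/9 ≈ 312.11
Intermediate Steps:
Z(C, b) = -6 (Z(C, b) = -7 + C/C = -7 + 1 = -6)
M(O) = 2/3 (M(O) = -4/3 + (2*3)/3 = -4/3 + (1/3)*6 = -4/3 + 2 = 2/3)
m(g, n) = -1 + 3*g (m(g, n) = -1 + g*3 = -1 + 3*g)
u = 2/3 ≈ 0.66667
(u + m(6, Z(-2, -5)))**2 = (2/3 + (-1 + 3*6))**2 = (2/3 + (-1 + 18))**2 = (2/3 + 17)**2 = (53/3)**2 = 2809/9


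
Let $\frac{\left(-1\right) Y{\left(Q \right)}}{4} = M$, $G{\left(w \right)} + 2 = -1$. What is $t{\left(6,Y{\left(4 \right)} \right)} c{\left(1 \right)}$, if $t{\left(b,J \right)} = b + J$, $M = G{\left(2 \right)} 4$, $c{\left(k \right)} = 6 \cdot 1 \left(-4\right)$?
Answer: $-1296$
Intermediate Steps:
$G{\left(w \right)} = -3$ ($G{\left(w \right)} = -2 - 1 = -3$)
$c{\left(k \right)} = -24$ ($c{\left(k \right)} = 6 \left(-4\right) = -24$)
$M = -12$ ($M = \left(-3\right) 4 = -12$)
$Y{\left(Q \right)} = 48$ ($Y{\left(Q \right)} = \left(-4\right) \left(-12\right) = 48$)
$t{\left(b,J \right)} = J + b$
$t{\left(6,Y{\left(4 \right)} \right)} c{\left(1 \right)} = \left(48 + 6\right) \left(-24\right) = 54 \left(-24\right) = -1296$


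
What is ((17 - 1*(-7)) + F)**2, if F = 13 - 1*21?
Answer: 256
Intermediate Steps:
F = -8 (F = 13 - 21 = -8)
((17 - 1*(-7)) + F)**2 = ((17 - 1*(-7)) - 8)**2 = ((17 + 7) - 8)**2 = (24 - 8)**2 = 16**2 = 256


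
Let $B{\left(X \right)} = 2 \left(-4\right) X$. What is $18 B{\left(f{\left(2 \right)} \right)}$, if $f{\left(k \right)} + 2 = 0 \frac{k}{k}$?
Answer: $288$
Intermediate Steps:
$f{\left(k \right)} = -2$ ($f{\left(k \right)} = -2 + 0 \frac{k}{k} = -2 + 0 \cdot 1 = -2 + 0 = -2$)
$B{\left(X \right)} = - 8 X$
$18 B{\left(f{\left(2 \right)} \right)} = 18 \left(\left(-8\right) \left(-2\right)\right) = 18 \cdot 16 = 288$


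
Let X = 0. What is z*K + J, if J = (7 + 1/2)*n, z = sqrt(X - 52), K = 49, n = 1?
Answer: 15/2 + 98*I*sqrt(13) ≈ 7.5 + 353.34*I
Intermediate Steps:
z = 2*I*sqrt(13) (z = sqrt(0 - 52) = sqrt(-52) = 2*I*sqrt(13) ≈ 7.2111*I)
J = 15/2 (J = (7 + 1/2)*1 = (15/2)*1 = 15/2 ≈ 7.5000)
z*K + J = (2*I*sqrt(13))*49 + 15/2 = 98*I*sqrt(13) + 15/2 = 15/2 + 98*I*sqrt(13)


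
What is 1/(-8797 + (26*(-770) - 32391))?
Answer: -1/61208 ≈ -1.6338e-5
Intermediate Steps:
1/(-8797 + (26*(-770) - 32391)) = 1/(-8797 + (-20020 - 32391)) = 1/(-8797 - 52411) = 1/(-61208) = -1/61208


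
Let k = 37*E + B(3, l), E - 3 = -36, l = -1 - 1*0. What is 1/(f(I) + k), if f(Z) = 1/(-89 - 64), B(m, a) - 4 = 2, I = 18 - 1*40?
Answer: -153/185896 ≈ -0.00082304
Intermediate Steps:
l = -1 (l = -1 + 0 = -1)
I = -22 (I = 18 - 40 = -22)
B(m, a) = 6 (B(m, a) = 4 + 2 = 6)
f(Z) = -1/153 (f(Z) = 1/(-153) = -1/153)
E = -33 (E = 3 - 36 = -33)
k = -1215 (k = 37*(-33) + 6 = -1221 + 6 = -1215)
1/(f(I) + k) = 1/(-1/153 - 1215) = 1/(-185896/153) = -153/185896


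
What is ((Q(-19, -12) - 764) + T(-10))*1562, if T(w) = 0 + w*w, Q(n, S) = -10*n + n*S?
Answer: -384252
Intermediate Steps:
Q(n, S) = -10*n + S*n
T(w) = w² (T(w) = 0 + w² = w²)
((Q(-19, -12) - 764) + T(-10))*1562 = ((-19*(-10 - 12) - 764) + (-10)²)*1562 = ((-19*(-22) - 764) + 100)*1562 = ((418 - 764) + 100)*1562 = (-346 + 100)*1562 = -246*1562 = -384252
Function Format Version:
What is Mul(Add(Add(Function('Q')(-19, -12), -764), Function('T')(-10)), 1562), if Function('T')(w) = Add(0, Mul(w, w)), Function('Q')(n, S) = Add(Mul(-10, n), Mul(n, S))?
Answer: -384252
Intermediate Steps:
Function('Q')(n, S) = Add(Mul(-10, n), Mul(S, n))
Function('T')(w) = Pow(w, 2) (Function('T')(w) = Add(0, Pow(w, 2)) = Pow(w, 2))
Mul(Add(Add(Function('Q')(-19, -12), -764), Function('T')(-10)), 1562) = Mul(Add(Add(Mul(-19, Add(-10, -12)), -764), Pow(-10, 2)), 1562) = Mul(Add(Add(Mul(-19, -22), -764), 100), 1562) = Mul(Add(Add(418, -764), 100), 1562) = Mul(Add(-346, 100), 1562) = Mul(-246, 1562) = -384252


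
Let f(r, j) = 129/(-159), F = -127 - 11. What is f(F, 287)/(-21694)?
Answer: 43/1149782 ≈ 3.7398e-5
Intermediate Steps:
F = -138
f(r, j) = -43/53 (f(r, j) = 129*(-1/159) = -43/53)
f(F, 287)/(-21694) = -43/53/(-21694) = -43/53*(-1/21694) = 43/1149782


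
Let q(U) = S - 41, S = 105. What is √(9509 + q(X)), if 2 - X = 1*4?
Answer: √9573 ≈ 97.842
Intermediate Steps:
X = -2 (X = 2 - 4 = -2)
q(U) = 64 (q(U) = 105 - 41 = 64)
√(9509 + q(X)) = √(9509 + 64) = √9573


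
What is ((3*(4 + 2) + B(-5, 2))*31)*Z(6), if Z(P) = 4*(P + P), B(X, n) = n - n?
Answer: 26784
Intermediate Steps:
B(X, n) = 0
Z(P) = 8*P (Z(P) = 4*(2*P) = 8*P)
((3*(4 + 2) + B(-5, 2))*31)*Z(6) = ((3*(4 + 2) + 0)*31)*(8*6) = ((3*6 + 0)*31)*48 = ((18 + 0)*31)*48 = (18*31)*48 = 558*48 = 26784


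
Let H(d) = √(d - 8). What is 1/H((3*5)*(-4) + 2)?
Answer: -I*√66/66 ≈ -0.12309*I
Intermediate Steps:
H(d) = √(-8 + d)
1/H((3*5)*(-4) + 2) = 1/(√(-8 + ((3*5)*(-4) + 2))) = 1/(√(-8 + (15*(-4) + 2))) = 1/(√(-8 + (-60 + 2))) = 1/(√(-8 - 58)) = 1/(√(-66)) = 1/(I*√66) = -I*√66/66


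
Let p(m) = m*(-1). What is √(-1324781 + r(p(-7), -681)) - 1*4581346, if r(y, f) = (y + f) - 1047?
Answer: -4581346 + I*√1326502 ≈ -4.5813e+6 + 1151.7*I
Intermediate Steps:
p(m) = -m
r(y, f) = -1047 + f + y (r(y, f) = (f + y) - 1047 = -1047 + f + y)
√(-1324781 + r(p(-7), -681)) - 1*4581346 = √(-1324781 + (-1047 - 681 - 1*(-7))) - 1*4581346 = √(-1324781 + (-1047 - 681 + 7)) - 4581346 = √(-1324781 - 1721) - 4581346 = √(-1326502) - 4581346 = I*√1326502 - 4581346 = -4581346 + I*√1326502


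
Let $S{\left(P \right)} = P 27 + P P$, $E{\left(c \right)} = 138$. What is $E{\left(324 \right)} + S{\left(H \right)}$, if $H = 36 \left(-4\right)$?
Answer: $16986$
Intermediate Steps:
$H = -144$
$S{\left(P \right)} = P^{2} + 27 P$ ($S{\left(P \right)} = 27 P + P^{2} = P^{2} + 27 P$)
$E{\left(324 \right)} + S{\left(H \right)} = 138 - 144 \left(27 - 144\right) = 138 - -16848 = 138 + 16848 = 16986$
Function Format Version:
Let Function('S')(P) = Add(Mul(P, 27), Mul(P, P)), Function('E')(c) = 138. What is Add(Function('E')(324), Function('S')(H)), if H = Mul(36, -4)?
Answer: 16986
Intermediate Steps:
H = -144
Function('S')(P) = Add(Pow(P, 2), Mul(27, P)) (Function('S')(P) = Add(Mul(27, P), Pow(P, 2)) = Add(Pow(P, 2), Mul(27, P)))
Add(Function('E')(324), Function('S')(H)) = Add(138, Mul(-144, Add(27, -144))) = Add(138, Mul(-144, -117)) = Add(138, 16848) = 16986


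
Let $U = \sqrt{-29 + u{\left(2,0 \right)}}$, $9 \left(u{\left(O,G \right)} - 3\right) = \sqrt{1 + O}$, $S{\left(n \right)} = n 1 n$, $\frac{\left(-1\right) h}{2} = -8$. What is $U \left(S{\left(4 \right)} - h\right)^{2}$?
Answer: $0$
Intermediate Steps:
$h = 16$ ($h = \left(-2\right) \left(-8\right) = 16$)
$S{\left(n \right)} = n^{2}$ ($S{\left(n \right)} = n n = n^{2}$)
$u{\left(O,G \right)} = 3 + \frac{\sqrt{1 + O}}{9}$
$U = \sqrt{-26 + \frac{\sqrt{3}}{9}}$ ($U = \sqrt{-29 + \left(3 + \frac{\sqrt{1 + 2}}{9}\right)} = \sqrt{-29 + \left(3 + \frac{\sqrt{3}}{9}\right)} = \sqrt{-26 + \frac{\sqrt{3}}{9}} \approx 5.0801 i$)
$U \left(S{\left(4 \right)} - h\right)^{2} = \frac{\sqrt{-234 + \sqrt{3}}}{3} \left(4^{2} - 16\right)^{2} = \frac{\sqrt{-234 + \sqrt{3}}}{3} \left(16 - 16\right)^{2} = \frac{\sqrt{-234 + \sqrt{3}}}{3} \cdot 0^{2} = \frac{\sqrt{-234 + \sqrt{3}}}{3} \cdot 0 = 0$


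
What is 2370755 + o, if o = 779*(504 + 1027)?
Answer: 3563404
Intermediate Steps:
o = 1192649 (o = 779*1531 = 1192649)
2370755 + o = 2370755 + 1192649 = 3563404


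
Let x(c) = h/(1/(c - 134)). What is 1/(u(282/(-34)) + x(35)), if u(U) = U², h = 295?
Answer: -289/8420364 ≈ -3.4322e-5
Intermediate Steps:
x(c) = -39530 + 295*c (x(c) = 295/(1/(c - 134)) = 295/(1/(-134 + c)) = 295*(-134 + c) = -39530 + 295*c)
1/(u(282/(-34)) + x(35)) = 1/((282/(-34))² + (-39530 + 295*35)) = 1/((282*(-1/34))² + (-39530 + 10325)) = 1/((-141/17)² - 29205) = 1/(19881/289 - 29205) = 1/(-8420364/289) = -289/8420364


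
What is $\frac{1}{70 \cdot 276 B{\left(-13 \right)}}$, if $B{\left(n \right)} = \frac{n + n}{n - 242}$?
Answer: $\frac{17}{33488} \approx 0.00050764$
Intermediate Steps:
$B{\left(n \right)} = \frac{2 n}{-242 + n}$
$\frac{1}{70 \cdot 276 B{\left(-13 \right)}} = \frac{1}{70 \cdot 276 \cdot 2 \left(-13\right) \frac{1}{-242 - 13}} = \frac{1}{19320 \cdot 2 \left(-13\right) \frac{1}{-255}} = \frac{1}{19320 \cdot 2 \left(-13\right) \left(- \frac{1}{255}\right)} = \frac{1}{19320 \cdot \frac{26}{255}} = \frac{1}{19320} \cdot \frac{255}{26} = \frac{17}{33488}$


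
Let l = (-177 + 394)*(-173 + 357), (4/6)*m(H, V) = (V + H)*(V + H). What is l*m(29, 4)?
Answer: 65222388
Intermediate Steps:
m(H, V) = 3*(H + V)²/2 (m(H, V) = 3*((V + H)*(V + H))/2 = 3*((H + V)*(H + V))/2 = 3*(H + V)²/2)
l = 39928 (l = 217*184 = 39928)
l*m(29, 4) = 39928*(3*(29 + 4)²/2) = 39928*((3/2)*33²) = 39928*((3/2)*1089) = 39928*(3267/2) = 65222388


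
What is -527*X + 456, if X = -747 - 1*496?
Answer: 655517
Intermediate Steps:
X = -1243 (X = -747 - 496 = -1243)
-527*X + 456 = -527*(-1243) + 456 = 655061 + 456 = 655517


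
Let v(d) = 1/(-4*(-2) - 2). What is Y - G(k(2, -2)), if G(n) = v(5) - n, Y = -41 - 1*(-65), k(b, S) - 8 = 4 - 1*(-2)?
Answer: 227/6 ≈ 37.833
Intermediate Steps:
k(b, S) = 14 (k(b, S) = 8 + (4 - 1*(-2)) = 8 + (4 + 2) = 8 + 6 = 14)
v(d) = ⅙ (v(d) = 1/(8 - 2) = 1/6 = ⅙)
Y = 24 (Y = -41 + 65 = 24)
G(n) = ⅙ - n
Y - G(k(2, -2)) = 24 - (⅙ - 1*14) = 24 - (⅙ - 14) = 24 - 1*(-83/6) = 24 + 83/6 = 227/6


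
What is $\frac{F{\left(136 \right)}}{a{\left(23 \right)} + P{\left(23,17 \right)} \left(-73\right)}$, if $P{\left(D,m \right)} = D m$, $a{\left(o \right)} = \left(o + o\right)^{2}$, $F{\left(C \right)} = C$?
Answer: $- \frac{136}{26427} \approx -0.0051463$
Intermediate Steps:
$a{\left(o \right)} = 4 o^{2}$ ($a{\left(o \right)} = \left(2 o\right)^{2} = 4 o^{2}$)
$\frac{F{\left(136 \right)}}{a{\left(23 \right)} + P{\left(23,17 \right)} \left(-73\right)} = \frac{136}{4 \cdot 23^{2} + 23 \cdot 17 \left(-73\right)} = \frac{136}{4 \cdot 529 + 391 \left(-73\right)} = \frac{136}{2116 - 28543} = \frac{136}{-26427} = 136 \left(- \frac{1}{26427}\right) = - \frac{136}{26427}$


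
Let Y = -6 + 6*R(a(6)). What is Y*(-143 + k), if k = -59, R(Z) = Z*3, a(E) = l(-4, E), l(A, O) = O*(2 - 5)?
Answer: 66660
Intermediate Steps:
l(A, O) = -3*O (l(A, O) = O*(-3) = -3*O)
a(E) = -3*E
R(Z) = 3*Z
Y = -330 (Y = -6 + 6*(3*(-3*6)) = -6 + 6*(3*(-18)) = -6 + 6*(-54) = -6 - 324 = -330)
Y*(-143 + k) = -330*(-143 - 59) = -330*(-202) = 66660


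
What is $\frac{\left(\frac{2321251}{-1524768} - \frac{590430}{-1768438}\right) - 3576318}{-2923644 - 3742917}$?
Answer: $\frac{688813808193193415}{1284007111204710816} \approx 0.53646$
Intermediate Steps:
$\frac{\left(\frac{2321251}{-1524768} - \frac{590430}{-1768438}\right) - 3576318}{-2923644 - 3742917} = \frac{\left(2321251 \left(- \frac{1}{1524768}\right) - - \frac{295215}{884219}\right) - 3576318}{-6666561} = \left(\left(- \frac{2321251}{1524768} + \frac{295215}{884219}\right) - 3576318\right) \left(- \frac{1}{6666561}\right) = \left(- \frac{228908550407}{192604119456} - 3576318\right) \left(- \frac{1}{6666561}\right) = \left(- \frac{688813808193193415}{192604119456}\right) \left(- \frac{1}{6666561}\right) = \frac{688813808193193415}{1284007111204710816}$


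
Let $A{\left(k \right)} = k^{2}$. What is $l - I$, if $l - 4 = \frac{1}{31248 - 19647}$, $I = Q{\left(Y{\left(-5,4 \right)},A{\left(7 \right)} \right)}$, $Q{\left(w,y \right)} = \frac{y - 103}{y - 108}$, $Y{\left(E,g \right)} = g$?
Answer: $\frac{2111441}{684459} \approx 3.0848$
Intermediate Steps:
$Q{\left(w,y \right)} = \frac{-103 + y}{-108 + y}$
$I = \frac{54}{59}$ ($I = \frac{-103 + 7^{2}}{-108 + 7^{2}} = \frac{-103 + 49}{-108 + 49} = \frac{1}{-59} \left(-54\right) = \left(- \frac{1}{59}\right) \left(-54\right) = \frac{54}{59} \approx 0.91525$)
$l = \frac{46405}{11601}$ ($l = 4 + \frac{1}{31248 - 19647} = 4 + \frac{1}{11601} = \frac{46405}{11601} \approx 4.0001$)
$l - I = \frac{46405}{11601} - \frac{54}{59} = \frac{2111441}{684459}$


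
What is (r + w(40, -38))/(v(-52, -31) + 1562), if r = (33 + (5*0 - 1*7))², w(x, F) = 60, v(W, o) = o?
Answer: 736/1531 ≈ 0.48073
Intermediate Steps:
r = 676 (r = (33 + (0 - 7))² = (33 - 7)² = 26² = 676)
(r + w(40, -38))/(v(-52, -31) + 1562) = (676 + 60)/(-31 + 1562) = 736/1531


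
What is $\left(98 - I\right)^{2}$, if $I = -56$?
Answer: $23716$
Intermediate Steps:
$\left(98 - I\right)^{2} = \left(98 - -56\right)^{2} = \left(98 + 56\right)^{2} = 154^{2} = 23716$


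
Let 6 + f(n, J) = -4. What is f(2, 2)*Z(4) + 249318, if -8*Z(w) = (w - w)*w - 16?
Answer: 249298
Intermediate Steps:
f(n, J) = -10 (f(n, J) = -6 - 4 = -10)
Z(w) = 2 (Z(w) = -((w - w)*w - 16)/8 = -(0*w - 16)/8 = -(0 - 16)/8 = -⅛*(-16) = 2)
f(2, 2)*Z(4) + 249318 = -10*2 + 249318 = -20 + 249318 = 249298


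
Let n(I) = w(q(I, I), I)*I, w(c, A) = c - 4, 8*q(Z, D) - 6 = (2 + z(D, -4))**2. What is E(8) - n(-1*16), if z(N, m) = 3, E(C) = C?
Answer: 6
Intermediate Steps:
q(Z, D) = 31/8 (q(Z, D) = 3/4 + (2 + 3)**2/8 = 3/4 + (1/8)*5**2 = 3/4 + (1/8)*25 = 3/4 + 25/8 = 31/8)
w(c, A) = -4 + c
n(I) = -I/8 (n(I) = (-4 + 31/8)*I = -I/8)
E(8) - n(-1*16) = 8 - (-1)*(-1*16)/8 = 8 - (-1)*(-16)/8 = 8 - 1*2 = 8 - 2 = 6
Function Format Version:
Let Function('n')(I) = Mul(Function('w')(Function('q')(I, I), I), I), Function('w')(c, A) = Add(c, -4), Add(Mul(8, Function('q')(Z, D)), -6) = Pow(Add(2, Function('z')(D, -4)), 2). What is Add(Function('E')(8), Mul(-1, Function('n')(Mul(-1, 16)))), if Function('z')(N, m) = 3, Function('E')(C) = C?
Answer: 6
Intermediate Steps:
Function('q')(Z, D) = Rational(31, 8) (Function('q')(Z, D) = Add(Rational(3, 4), Mul(Rational(1, 8), Pow(Add(2, 3), 2))) = Add(Rational(3, 4), Mul(Rational(1, 8), Pow(5, 2))) = Add(Rational(3, 4), Mul(Rational(1, 8), 25)) = Add(Rational(3, 4), Rational(25, 8)) = Rational(31, 8))
Function('w')(c, A) = Add(-4, c)
Function('n')(I) = Mul(Rational(-1, 8), I) (Function('n')(I) = Mul(Add(-4, Rational(31, 8)), I) = Mul(Rational(-1, 8), I))
Add(Function('E')(8), Mul(-1, Function('n')(Mul(-1, 16)))) = Add(8, Mul(-1, Mul(Rational(-1, 8), Mul(-1, 16)))) = Add(8, Mul(-1, Mul(Rational(-1, 8), -16))) = Add(8, Mul(-1, 2)) = Add(8, -2) = 6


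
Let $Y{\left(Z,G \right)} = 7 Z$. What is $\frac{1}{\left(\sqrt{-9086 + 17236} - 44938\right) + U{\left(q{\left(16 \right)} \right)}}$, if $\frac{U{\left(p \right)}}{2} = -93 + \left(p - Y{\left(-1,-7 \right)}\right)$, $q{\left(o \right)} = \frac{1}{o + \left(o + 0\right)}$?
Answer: $- \frac{11548144}{520933967681} - \frac{1280 \sqrt{326}}{520933967681} \approx -2.2213 \cdot 10^{-5}$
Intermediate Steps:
$q{\left(o \right)} = \frac{1}{2 o}$ ($q{\left(o \right)} = \frac{1}{o + o} = \frac{1}{2 o}$)
$U{\left(p \right)} = -172 + 2 p$ ($U{\left(p \right)} = 2 \left(-93 + \left(p - 7 \left(-1\right)\right)\right) = 2 \left(-93 + \left(p - -7\right)\right) = 2 \left(-93 + \left(p + 7\right)\right) = 2 \left(-93 + \left(7 + p\right)\right) = 2 \left(-86 + p\right) = -172 + 2 p$)
$\frac{1}{\left(\sqrt{-9086 + 17236} - 44938\right) + U{\left(q{\left(16 \right)} \right)}} = \frac{1}{\left(\sqrt{-9086 + 17236} - 44938\right) - \left(172 - 2 \frac{1}{2 \cdot 16}\right)} = \frac{1}{\left(\sqrt{8150} - 44938\right) - \left(172 - 2 \cdot \frac{1}{2} \cdot \frac{1}{16}\right)} = \frac{1}{\left(5 \sqrt{326} - 44938\right) + \left(-172 + 2 \cdot \frac{1}{32}\right)} = \frac{1}{\left(-44938 + 5 \sqrt{326}\right) + \left(-172 + \frac{1}{16}\right)} = \frac{1}{\left(-44938 + 5 \sqrt{326}\right) - \frac{2751}{16}} = \frac{1}{- \frac{721759}{16} + 5 \sqrt{326}}$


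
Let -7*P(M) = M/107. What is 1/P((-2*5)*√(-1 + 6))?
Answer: 749*√5/50 ≈ 33.496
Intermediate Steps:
P(M) = -M/749 (P(M) = -M/(7*107) = -M/749)
1/P((-2*5)*√(-1 + 6)) = 1/(-(-2*5)*√(-1 + 6)/749) = 1/(-(-10)*√5/749) = 1/(10*√5/749) = 749*√5/50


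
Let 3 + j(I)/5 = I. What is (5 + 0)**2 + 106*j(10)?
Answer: 3735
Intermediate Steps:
j(I) = -15 + 5*I
(5 + 0)**2 + 106*j(10) = (5 + 0)**2 + 106*(-15 + 5*10) = 5**2 + 106*(-15 + 50) = 25 + 106*35 = 25 + 3710 = 3735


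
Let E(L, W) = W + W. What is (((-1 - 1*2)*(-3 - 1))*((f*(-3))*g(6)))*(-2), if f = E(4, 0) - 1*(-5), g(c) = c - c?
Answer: 0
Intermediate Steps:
E(L, W) = 2*W
g(c) = 0
f = 5 (f = 2*0 - 1*(-5) = 0 + 5 = 5)
(((-1 - 1*2)*(-3 - 1))*((f*(-3))*g(6)))*(-2) = (((-1 - 1*2)*(-3 - 1))*((5*(-3))*0))*(-2) = (((-1 - 2)*(-4))*(-15*0))*(-2) = (-3*(-4)*0)*(-2) = (12*0)*(-2) = 0*(-2) = 0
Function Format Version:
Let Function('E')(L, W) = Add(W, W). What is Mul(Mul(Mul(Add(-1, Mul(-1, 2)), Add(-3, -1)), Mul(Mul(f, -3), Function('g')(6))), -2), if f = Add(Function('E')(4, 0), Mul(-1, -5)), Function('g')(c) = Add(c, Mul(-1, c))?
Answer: 0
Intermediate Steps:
Function('E')(L, W) = Mul(2, W)
Function('g')(c) = 0
f = 5 (f = Add(Mul(2, 0), Mul(-1, -5)) = Add(0, 5) = 5)
Mul(Mul(Mul(Add(-1, Mul(-1, 2)), Add(-3, -1)), Mul(Mul(f, -3), Function('g')(6))), -2) = Mul(Mul(Mul(Add(-1, Mul(-1, 2)), Add(-3, -1)), Mul(Mul(5, -3), 0)), -2) = Mul(Mul(Mul(Add(-1, -2), -4), Mul(-15, 0)), -2) = Mul(Mul(Mul(-3, -4), 0), -2) = Mul(Mul(12, 0), -2) = Mul(0, -2) = 0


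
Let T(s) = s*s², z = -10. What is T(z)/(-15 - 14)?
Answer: 1000/29 ≈ 34.483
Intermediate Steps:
T(s) = s³
T(z)/(-15 - 14) = (-10)³/(-15 - 14) = -1000/(-29) = -1000*(-1/29) = 1000/29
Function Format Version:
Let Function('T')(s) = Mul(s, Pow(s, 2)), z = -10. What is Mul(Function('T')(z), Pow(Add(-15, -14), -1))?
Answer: Rational(1000, 29) ≈ 34.483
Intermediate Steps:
Function('T')(s) = Pow(s, 3)
Mul(Function('T')(z), Pow(Add(-15, -14), -1)) = Mul(Pow(-10, 3), Pow(Add(-15, -14), -1)) = Mul(-1000, Pow(-29, -1)) = Mul(-1000, Rational(-1, 29)) = Rational(1000, 29)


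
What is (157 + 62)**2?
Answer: 47961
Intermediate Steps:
(157 + 62)**2 = 219**2 = 47961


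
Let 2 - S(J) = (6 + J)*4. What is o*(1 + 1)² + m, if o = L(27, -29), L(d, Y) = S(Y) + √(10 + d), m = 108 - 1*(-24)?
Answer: 508 + 4*√37 ≈ 532.33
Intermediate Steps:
S(J) = -22 - 4*J (S(J) = 2 - (6 + J)*4 = 2 - (24 + 4*J) = 2 + (-24 - 4*J) = -22 - 4*J)
m = 132 (m = 108 + 24 = 132)
L(d, Y) = -22 + √(10 + d) - 4*Y (L(d, Y) = (-22 - 4*Y) + √(10 + d) = -22 + √(10 + d) - 4*Y)
o = 94 + √37 (o = -22 + √(10 + 27) - 4*(-29) = -22 + √37 + 116 = 94 + √37 ≈ 100.08)
o*(1 + 1)² + m = (94 + √37)*(1 + 1)² + 132 = (94 + √37)*2² + 132 = (94 + √37)*4 + 132 = (376 + 4*√37) + 132 = 508 + 4*√37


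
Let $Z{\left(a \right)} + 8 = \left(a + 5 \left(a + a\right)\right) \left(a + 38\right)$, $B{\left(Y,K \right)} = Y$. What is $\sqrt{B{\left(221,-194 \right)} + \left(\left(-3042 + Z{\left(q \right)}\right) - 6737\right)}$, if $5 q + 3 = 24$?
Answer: $\frac{i \sqrt{190409}}{5} \approx 87.272 i$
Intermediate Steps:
$q = \frac{21}{5}$ ($q = - \frac{3}{5} + \frac{1}{5} \cdot 24 = - \frac{3}{5} + \frac{24}{5} = \frac{21}{5} \approx 4.2$)
$Z{\left(a \right)} = -8 + 11 a \left(38 + a\right)$ ($Z{\left(a \right)} = -8 + \left(a + 5 \left(a + a\right)\right) \left(a + 38\right) = -8 + \left(a + 5 \cdot 2 a\right) \left(38 + a\right) = -8 + \left(a + 10 a\right) \left(38 + a\right) = -8 + 11 a \left(38 + a\right)$)
$\sqrt{B{\left(221,-194 \right)} + \left(\left(-3042 + Z{\left(q \right)}\right) - 6737\right)} = \sqrt{221 + \left(\left(-3042 + \left(-8 + 11 \left(\frac{21}{5}\right)^{2} + 418 \cdot \frac{21}{5}\right)\right) - 6737\right)} = \sqrt{221 + \left(\left(-3042 + \left(-8 + 11 \cdot \frac{441}{25} + \frac{8778}{5}\right)\right) - 6737\right)} = \sqrt{221 + \left(\left(-3042 + \left(-8 + \frac{4851}{25} + \frac{8778}{5}\right)\right) - 6737\right)} = \sqrt{221 + \left(\left(-3042 + \frac{48541}{25}\right) - 6737\right)} = \sqrt{221 - \frac{195934}{25}} = \sqrt{- \frac{190409}{25}} = \frac{i \sqrt{190409}}{5}$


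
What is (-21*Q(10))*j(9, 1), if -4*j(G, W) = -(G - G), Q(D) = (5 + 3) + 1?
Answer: 0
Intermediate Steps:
Q(D) = 9 (Q(D) = 8 + 1 = 9)
j(G, W) = 0 (j(G, W) = -(-1)*(G - G)/4 = -(-1)*0/4 = -1/4*0 = 0)
(-21*Q(10))*j(9, 1) = -21*9*0 = -189*0 = 0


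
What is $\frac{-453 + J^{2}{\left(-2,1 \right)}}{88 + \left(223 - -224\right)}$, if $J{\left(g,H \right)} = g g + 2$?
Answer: $- \frac{417}{535} \approx -0.77944$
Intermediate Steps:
$J{\left(g,H \right)} = 2 + g^{2}$ ($J{\left(g,H \right)} = g^{2} + 2 = 2 + g^{2}$)
$\frac{-453 + J^{2}{\left(-2,1 \right)}}{88 + \left(223 - -224\right)} = \frac{-453 + \left(2 + \left(-2\right)^{2}\right)^{2}}{88 + \left(223 - -224\right)} = \frac{-453 + \left(2 + 4\right)^{2}}{88 + \left(223 + 224\right)} = \frac{-453 + 6^{2}}{88 + 447} = \frac{-453 + 36}{535} = \left(-417\right) \frac{1}{535} = - \frac{417}{535}$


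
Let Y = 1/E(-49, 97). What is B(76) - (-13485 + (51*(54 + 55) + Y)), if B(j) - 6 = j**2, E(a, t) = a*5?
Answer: 3358461/245 ≈ 13708.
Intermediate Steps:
E(a, t) = 5*a
Y = -1/245 (Y = 1/(5*(-49)) = 1/(-245) = -1/245 ≈ -0.0040816)
B(j) = 6 + j**2
B(76) - (-13485 + (51*(54 + 55) + Y)) = (6 + 76**2) - (-13485 + (51*(54 + 55) - 1/245)) = (6 + 5776) - (-13485 + (51*109 - 1/245)) = 5782 - (-13485 + (5559 - 1/245)) = 5782 - (-13485 + 1361954/245) = 5782 - 1*(-1941871/245) = 5782 + 1941871/245 = 3358461/245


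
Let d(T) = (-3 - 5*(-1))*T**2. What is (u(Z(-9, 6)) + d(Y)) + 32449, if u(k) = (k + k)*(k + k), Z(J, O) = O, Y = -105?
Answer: 54643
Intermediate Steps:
u(k) = 4*k**2 (u(k) = (2*k)*(2*k) = 4*k**2)
d(T) = 2*T**2 (d(T) = (-3 + 5)*T**2 = 2*T**2)
(u(Z(-9, 6)) + d(Y)) + 32449 = (4*6**2 + 2*(-105)**2) + 32449 = (4*36 + 2*11025) + 32449 = (144 + 22050) + 32449 = 22194 + 32449 = 54643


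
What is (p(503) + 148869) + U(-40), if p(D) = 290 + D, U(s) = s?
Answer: 149622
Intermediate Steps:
(p(503) + 148869) + U(-40) = ((290 + 503) + 148869) - 40 = (793 + 148869) - 40 = 149662 - 40 = 149622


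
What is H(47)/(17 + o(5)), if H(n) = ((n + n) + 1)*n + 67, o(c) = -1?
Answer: 1133/4 ≈ 283.25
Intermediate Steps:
H(n) = 67 + n*(1 + 2*n) (H(n) = (2*n + 1)*n + 67 = (1 + 2*n)*n + 67 = n*(1 + 2*n) + 67 = 67 + n*(1 + 2*n))
H(47)/(17 + o(5)) = (67 + 47 + 2*47**2)/(17 - 1) = (67 + 47 + 2*2209)/16 = (67 + 47 + 4418)*(1/16) = 4532*(1/16) = 1133/4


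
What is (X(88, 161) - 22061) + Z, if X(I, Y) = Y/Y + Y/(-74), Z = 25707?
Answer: 269717/74 ≈ 3644.8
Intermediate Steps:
X(I, Y) = 1 - Y/74 (X(I, Y) = 1 + Y*(-1/74) = 1 - Y/74)
(X(88, 161) - 22061) + Z = ((1 - 1/74*161) - 22061) + 25707 = ((1 - 161/74) - 22061) + 25707 = (-87/74 - 22061) + 25707 = -1632601/74 + 25707 = 269717/74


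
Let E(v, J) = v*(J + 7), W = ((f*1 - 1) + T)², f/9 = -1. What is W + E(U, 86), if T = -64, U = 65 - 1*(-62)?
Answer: 17287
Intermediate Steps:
f = -9 (f = 9*(-1) = -9)
U = 127 (U = 65 + 62 = 127)
W = 5476 (W = ((-9*1 - 1) - 64)² = ((-9 - 1) - 64)² = (-10 - 64)² = (-74)² = 5476)
E(v, J) = v*(7 + J)
W + E(U, 86) = 5476 + 127*(7 + 86) = 5476 + 127*93 = 5476 + 11811 = 17287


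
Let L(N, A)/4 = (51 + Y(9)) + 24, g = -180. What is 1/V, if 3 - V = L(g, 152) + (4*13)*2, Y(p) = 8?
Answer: -1/433 ≈ -0.0023095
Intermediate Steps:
L(N, A) = 332 (L(N, A) = 4*((51 + 8) + 24) = 4*(59 + 24) = 4*83 = 332)
V = -433 (V = 3 - (332 + (4*13)*2) = 3 - (332 + 52*2) = 3 - (332 + 104) = 3 - 1*436 = 3 - 436 = -433)
1/V = 1/(-433) = -1/433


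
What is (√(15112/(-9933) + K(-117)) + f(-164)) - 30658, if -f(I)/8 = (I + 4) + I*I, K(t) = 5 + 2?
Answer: -244546 + √540543927/9933 ≈ -2.4454e+5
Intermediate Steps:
K(t) = 7
f(I) = -32 - 8*I - 8*I² (f(I) = -8*((I + 4) + I*I) = -8*((4 + I) + I²) = -8*(4 + I + I²) = -32 - 8*I - 8*I²)
(√(15112/(-9933) + K(-117)) + f(-164)) - 30658 = (√(15112/(-9933) + 7) + (-32 - 8*(-164) - 8*(-164)²)) - 30658 = (√(15112*(-1/9933) + 7) + (-32 + 1312 - 8*26896)) - 30658 = (√(-15112/9933 + 7) + (-32 + 1312 - 215168)) - 30658 = (√(54419/9933) - 213888) - 30658 = (√540543927/9933 - 213888) - 30658 = (-213888 + √540543927/9933) - 30658 = -244546 + √540543927/9933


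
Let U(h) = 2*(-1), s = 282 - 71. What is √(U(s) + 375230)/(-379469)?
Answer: -6*√10423/379469 ≈ -0.0016143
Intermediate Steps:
s = 211
U(h) = -2
√(U(s) + 375230)/(-379469) = √(-2 + 375230)/(-379469) = √375228*(-1/379469) = (6*√10423)*(-1/379469) = -6*√10423/379469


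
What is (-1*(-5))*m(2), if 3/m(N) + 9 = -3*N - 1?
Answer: -15/16 ≈ -0.93750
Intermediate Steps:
m(N) = 3/(-10 - 3*N) (m(N) = 3/(-9 + (-3*N - 1)) = 3/(-9 + (-1 - 3*N)) = 3/(-10 - 3*N))
(-1*(-5))*m(2) = (-1*(-5))*(-3/(10 + 3*2)) = 5*(-3/(10 + 6)) = 5*(-3/16) = -15/16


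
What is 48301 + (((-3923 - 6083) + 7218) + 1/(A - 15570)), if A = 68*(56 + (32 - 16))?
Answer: 485805761/10674 ≈ 45513.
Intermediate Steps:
A = 4896 (A = 68*(56 + 16) = 68*72 = 4896)
48301 + (((-3923 - 6083) + 7218) + 1/(A - 15570)) = 48301 + (((-3923 - 6083) + 7218) + 1/(4896 - 15570)) = 48301 + ((-10006 + 7218) + 1/(-10674)) = 48301 + (-2788 - 1/10674) = 48301 - 29759113/10674 = 485805761/10674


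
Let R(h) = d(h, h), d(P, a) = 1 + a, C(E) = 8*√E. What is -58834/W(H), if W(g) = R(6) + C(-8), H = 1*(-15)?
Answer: -411838/561 + 941344*I*√2/561 ≈ -734.11 + 2373.0*I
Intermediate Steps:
R(h) = 1 + h
H = -15
W(g) = 7 + 16*I*√2 (W(g) = (1 + 6) + 8*√(-8) = 7 + 8*(2*I*√2) = 7 + 16*I*√2)
-58834/W(H) = -58834/(7 + 16*I*√2)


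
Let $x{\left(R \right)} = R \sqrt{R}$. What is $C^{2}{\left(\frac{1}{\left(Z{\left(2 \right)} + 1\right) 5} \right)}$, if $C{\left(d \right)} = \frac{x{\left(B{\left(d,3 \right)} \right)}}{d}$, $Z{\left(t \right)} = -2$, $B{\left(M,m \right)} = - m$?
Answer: $-675$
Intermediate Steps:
$x{\left(R \right)} = R^{\frac{3}{2}}$
$C{\left(d \right)} = - \frac{3 i \sqrt{3}}{d}$ ($C{\left(d \right)} = \frac{\left(\left(-1\right) 3\right)^{\frac{3}{2}}}{d} = \frac{\left(-3\right)^{\frac{3}{2}}}{d} = \frac{\left(-3\right) i \sqrt{3}}{d} = - \frac{3 i \sqrt{3}}{d}$)
$C^{2}{\left(\frac{1}{\left(Z{\left(2 \right)} + 1\right) 5} \right)} = \left(- \frac{3 i \sqrt{3}}{\frac{1}{-2 + 1} \cdot \frac{1}{5}}\right)^{2} = \left(- \frac{3 i \sqrt{3}}{\frac{1}{-1} \cdot \frac{1}{5}}\right)^{2} = \left(- \frac{3 i \sqrt{3}}{\left(-1\right) \frac{1}{5}}\right)^{2} = \left(- \frac{3 i \sqrt{3}}{- \frac{1}{5}}\right)^{2} = \left(\left(-3\right) i \sqrt{3} \left(-5\right)\right)^{2} = \left(15 i \sqrt{3}\right)^{2} = -675$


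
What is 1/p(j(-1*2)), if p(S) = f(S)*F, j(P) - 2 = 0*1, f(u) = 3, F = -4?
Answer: -1/12 ≈ -0.083333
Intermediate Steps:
j(P) = 2 (j(P) = 2 + 0*1 = 2 + 0 = 2)
p(S) = -12 (p(S) = 3*(-4) = -12)
1/p(j(-1*2)) = 1/(-12) = -1/12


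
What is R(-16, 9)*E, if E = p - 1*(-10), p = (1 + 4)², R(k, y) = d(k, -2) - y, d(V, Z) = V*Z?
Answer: 805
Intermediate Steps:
R(k, y) = -y - 2*k (R(k, y) = k*(-2) - y = -2*k - y = -y - 2*k)
p = 25 (p = 5² = 25)
E = 35 (E = 25 - 1*(-10) = 25 + 10 = 35)
R(-16, 9)*E = (-1*9 - 2*(-16))*35 = (-9 + 32)*35 = 23*35 = 805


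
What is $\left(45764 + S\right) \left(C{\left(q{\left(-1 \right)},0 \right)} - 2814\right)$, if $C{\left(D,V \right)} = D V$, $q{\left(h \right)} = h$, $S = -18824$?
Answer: $-75809160$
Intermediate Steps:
$\left(45764 + S\right) \left(C{\left(q{\left(-1 \right)},0 \right)} - 2814\right) = \left(45764 - 18824\right) \left(\left(-1\right) 0 - 2814\right) = 26940 \left(0 - 2814\right) = 26940 \left(-2814\right) = -75809160$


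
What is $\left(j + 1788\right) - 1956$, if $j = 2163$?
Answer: $1995$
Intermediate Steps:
$\left(j + 1788\right) - 1956 = \left(2163 + 1788\right) - 1956 = 3951 - 1956 = 1995$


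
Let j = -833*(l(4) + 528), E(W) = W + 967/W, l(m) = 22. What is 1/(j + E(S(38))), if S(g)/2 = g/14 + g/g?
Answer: -364/166716513 ≈ -2.1833e-6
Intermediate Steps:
S(g) = 2 + g/7 (S(g) = 2*(g/14 + g/g) = 2*(g*(1/14) + 1) = 2*(g/14 + 1) = 2*(1 + g/14) = 2 + g/7)
j = -458150 (j = -833*(22 + 528) = -833*550 = -458150)
1/(j + E(S(38))) = 1/(-458150 + ((2 + (⅐)*38) + 967/(2 + (⅐)*38))) = 1/(-458150 + ((2 + 38/7) + 967/(2 + 38/7))) = 1/(-458150 + (52/7 + 967/(52/7))) = 1/(-458150 + (52/7 + 967*(7/52))) = 1/(-458150 + (52/7 + 6769/52)) = 1/(-458150 + 50087/364) = 1/(-166716513/364) = -364/166716513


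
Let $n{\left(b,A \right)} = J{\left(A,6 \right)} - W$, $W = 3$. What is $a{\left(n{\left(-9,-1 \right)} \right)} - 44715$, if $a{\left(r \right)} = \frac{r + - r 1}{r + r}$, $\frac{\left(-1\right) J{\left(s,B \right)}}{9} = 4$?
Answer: $-44715$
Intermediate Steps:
$J{\left(s,B \right)} = -36$ ($J{\left(s,B \right)} = \left(-9\right) 4 = -36$)
$n{\left(b,A \right)} = -39$ ($n{\left(b,A \right)} = -36 - 3 = -39$)
$a{\left(r \right)} = 0$ ($a{\left(r \right)} = \frac{r - r}{2 r} = 0 \frac{1}{2 r} = 0$)
$a{\left(n{\left(-9,-1 \right)} \right)} - 44715 = 0 - 44715 = -44715$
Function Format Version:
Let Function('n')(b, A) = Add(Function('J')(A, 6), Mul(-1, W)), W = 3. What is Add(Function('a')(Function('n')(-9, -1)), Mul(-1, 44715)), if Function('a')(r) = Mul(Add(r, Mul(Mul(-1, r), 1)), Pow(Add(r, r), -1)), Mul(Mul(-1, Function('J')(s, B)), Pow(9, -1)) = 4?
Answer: -44715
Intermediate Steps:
Function('J')(s, B) = -36 (Function('J')(s, B) = Mul(-9, 4) = -36)
Function('n')(b, A) = -39 (Function('n')(b, A) = Add(-36, Mul(-1, 3)) = Add(-36, -3) = -39)
Function('a')(r) = 0 (Function('a')(r) = Mul(Add(r, Mul(-1, r)), Pow(Mul(2, r), -1)) = Mul(0, Mul(Rational(1, 2), Pow(r, -1))) = 0)
Add(Function('a')(Function('n')(-9, -1)), Mul(-1, 44715)) = Add(0, Mul(-1, 44715)) = Add(0, -44715) = -44715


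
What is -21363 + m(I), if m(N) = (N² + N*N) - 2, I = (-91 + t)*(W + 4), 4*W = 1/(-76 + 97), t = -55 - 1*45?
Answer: 4067734969/3528 ≈ 1.1530e+6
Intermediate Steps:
t = -100 (t = -55 - 45 = -100)
W = 1/84 (W = 1/(4*(-76 + 97)) = (¼)/21 = (¼)*(1/21) = 1/84 ≈ 0.011905)
I = -64367/84 (I = (-91 - 100)*(1/84 + 4) = -191*337/84 = -64367/84 ≈ -766.27)
m(N) = -2 + 2*N² (m(N) = (N² + N²) - 2 = 2*N² - 2 = -2 + 2*N²)
-21363 + m(I) = -21363 + (-2 + 2*(-64367/84)²) = -21363 + (-2 + 2*(4143110689/7056)) = -21363 + (-2 + 4143110689/3528) = -21363 + 4143103633/3528 = 4067734969/3528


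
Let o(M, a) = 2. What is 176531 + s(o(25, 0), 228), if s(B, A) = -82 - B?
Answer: 176447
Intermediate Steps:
176531 + s(o(25, 0), 228) = 176531 + (-82 - 1*2) = 176531 + (-82 - 2) = 176531 - 84 = 176447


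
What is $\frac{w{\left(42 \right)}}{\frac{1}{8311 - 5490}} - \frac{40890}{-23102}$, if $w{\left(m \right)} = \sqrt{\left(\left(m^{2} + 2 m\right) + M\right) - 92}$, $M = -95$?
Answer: $\frac{20445}{11551} + 2821 \sqrt{1661} \approx 1.1497 \cdot 10^{5}$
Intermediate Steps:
$w{\left(m \right)} = \sqrt{-187 + m^{2} + 2 m}$ ($w{\left(m \right)} = \sqrt{\left(\left(m^{2} + 2 m\right) - 95\right) - 92} = \sqrt{\left(-95 + m^{2} + 2 m\right) - 92} = \sqrt{-187 + m^{2} + 2 m}$)
$\frac{w{\left(42 \right)}}{\frac{1}{8311 - 5490}} - \frac{40890}{-23102} = \frac{\sqrt{-187 + 42^{2} + 2 \cdot 42}}{\frac{1}{8311 - 5490}} - \frac{40890}{-23102} = \frac{\sqrt{-187 + 1764 + 84}}{\frac{1}{2821}} - - \frac{20445}{11551} = \sqrt{1661} \frac{1}{\frac{1}{2821}} + \frac{20445}{11551} = \sqrt{1661} \cdot 2821 + \frac{20445}{11551} = 2821 \sqrt{1661} + \frac{20445}{11551} = \frac{20445}{11551} + 2821 \sqrt{1661}$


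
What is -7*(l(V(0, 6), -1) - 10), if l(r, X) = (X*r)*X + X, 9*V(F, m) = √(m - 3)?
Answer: 77 - 7*√3/9 ≈ 75.653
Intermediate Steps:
V(F, m) = √(-3 + m)/9 (V(F, m) = √(m - 3)/9 = √(-3 + m)/9)
l(r, X) = X + r*X² (l(r, X) = r*X² + X = X + r*X²)
-7*(l(V(0, 6), -1) - 10) = -7*(-(1 - √(-3 + 6)/9) - 10) = -7*(-(1 - √3/9) - 10) = -7*((-1 + √3/9) - 10) = -7*(-11 + √3/9) = 77 - 7*√3/9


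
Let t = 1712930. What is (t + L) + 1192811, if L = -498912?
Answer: 2406829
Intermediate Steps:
(t + L) + 1192811 = (1712930 - 498912) + 1192811 = 1214018 + 1192811 = 2406829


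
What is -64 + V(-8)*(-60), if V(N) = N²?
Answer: -3904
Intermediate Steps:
-64 + V(-8)*(-60) = -64 + (-8)²*(-60) = -64 + 64*(-60) = -64 - 3840 = -3904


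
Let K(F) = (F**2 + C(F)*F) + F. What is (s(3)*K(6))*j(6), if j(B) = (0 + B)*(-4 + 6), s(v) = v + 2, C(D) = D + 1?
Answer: 5040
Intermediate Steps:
C(D) = 1 + D
s(v) = 2 + v
j(B) = 2*B (j(B) = B*2 = 2*B)
K(F) = F + F**2 + F*(1 + F) (K(F) = (F**2 + (1 + F)*F) + F = (F**2 + F*(1 + F)) + F = F + F**2 + F*(1 + F))
(s(3)*K(6))*j(6) = ((2 + 3)*(2*6*(1 + 6)))*(2*6) = (5*(2*6*7))*12 = (5*84)*12 = 420*12 = 5040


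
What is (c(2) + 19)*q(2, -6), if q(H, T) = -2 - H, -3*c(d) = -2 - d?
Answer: -244/3 ≈ -81.333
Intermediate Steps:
c(d) = ⅔ + d/3 (c(d) = -(-2 - d)/3 = ⅔ + d/3)
(c(2) + 19)*q(2, -6) = ((⅔ + (⅓)*2) + 19)*(-2 - 1*2) = ((⅔ + ⅔) + 19)*(-2 - 2) = (4/3 + 19)*(-4) = (61/3)*(-4) = -244/3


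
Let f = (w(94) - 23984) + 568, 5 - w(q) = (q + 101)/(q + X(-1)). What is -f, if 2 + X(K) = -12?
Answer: 374615/16 ≈ 23413.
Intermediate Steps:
X(K) = -14 (X(K) = -2 - 12 = -14)
w(q) = 5 - (101 + q)/(-14 + q) (w(q) = 5 - (q + 101)/(q - 14) = 5 - (101 + q)/(-14 + q))
f = -374615/16 (f = ((-171 + 4*94)/(-14 + 94) - 23984) + 568 = ((-171 + 376)/80 - 23984) + 568 = ((1/80)*205 - 23984) + 568 = (41/16 - 23984) + 568 = -383703/16 + 568 = -374615/16 ≈ -23413.)
-f = -1*(-374615/16) = 374615/16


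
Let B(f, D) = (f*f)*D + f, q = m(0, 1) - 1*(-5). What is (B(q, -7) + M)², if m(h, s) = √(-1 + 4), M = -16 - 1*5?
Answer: 59227 + 29256*√3 ≈ 1.0990e+5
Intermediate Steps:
M = -21 (M = -16 - 5 = -21)
m(h, s) = √3
q = 5 + √3 (q = √3 - 1*(-5) = √3 + 5 = 5 + √3 ≈ 6.7320)
B(f, D) = f + D*f² (B(f, D) = f²*D + f = D*f² + f = f + D*f²)
(B(q, -7) + M)² = ((5 + √3)*(1 - 7*(5 + √3)) - 21)² = ((5 + √3)*(1 + (-35 - 7*√3)) - 21)² = ((5 + √3)*(-34 - 7*√3) - 21)² = ((-34 - 7*√3)*(5 + √3) - 21)² = (-21 + (-34 - 7*√3)*(5 + √3))²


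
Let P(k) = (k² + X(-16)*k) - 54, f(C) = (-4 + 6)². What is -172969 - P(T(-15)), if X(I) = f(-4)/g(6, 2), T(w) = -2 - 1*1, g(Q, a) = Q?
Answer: -172922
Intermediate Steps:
T(w) = -3 (T(w) = -2 - 1 = -3)
f(C) = 4 (f(C) = 2² = 4)
X(I) = ⅔ (X(I) = 4/6 = 4*(⅙) = ⅔)
P(k) = -54 + k² + 2*k/3 (P(k) = (k² + 2*k/3) - 54 = -54 + k² + 2*k/3)
-172969 - P(T(-15)) = -172969 - (-54 + (-3)² + (⅔)*(-3)) = -172969 - (-54 + 9 - 2) = -172969 - 1*(-47) = -172969 + 47 = -172922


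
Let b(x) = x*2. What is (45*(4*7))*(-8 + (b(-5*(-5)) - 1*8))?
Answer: 42840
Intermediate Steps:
b(x) = 2*x
(45*(4*7))*(-8 + (b(-5*(-5)) - 1*8)) = (45*(4*7))*(-8 + (2*(-5*(-5)) - 1*8)) = (45*28)*(-8 + (2*25 - 8)) = 1260*(-8 + (50 - 8)) = 1260*(-8 + 42) = 1260*34 = 42840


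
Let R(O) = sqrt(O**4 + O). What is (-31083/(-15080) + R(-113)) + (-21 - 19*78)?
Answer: -1741089/1160 + 4*sqrt(10190453) ≈ 11268.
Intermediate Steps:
R(O) = sqrt(O + O**4)
(-31083/(-15080) + R(-113)) + (-21 - 19*78) = (-31083/(-15080) + sqrt(-113 + (-113)**4)) + (-21 - 19*78) = (-31083*(-1/15080) + sqrt(-113 + 163047361)) + (-21 - 1482) = (2391/1160 + sqrt(163047248)) - 1503 = (2391/1160 + 4*sqrt(10190453)) - 1503 = -1741089/1160 + 4*sqrt(10190453)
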